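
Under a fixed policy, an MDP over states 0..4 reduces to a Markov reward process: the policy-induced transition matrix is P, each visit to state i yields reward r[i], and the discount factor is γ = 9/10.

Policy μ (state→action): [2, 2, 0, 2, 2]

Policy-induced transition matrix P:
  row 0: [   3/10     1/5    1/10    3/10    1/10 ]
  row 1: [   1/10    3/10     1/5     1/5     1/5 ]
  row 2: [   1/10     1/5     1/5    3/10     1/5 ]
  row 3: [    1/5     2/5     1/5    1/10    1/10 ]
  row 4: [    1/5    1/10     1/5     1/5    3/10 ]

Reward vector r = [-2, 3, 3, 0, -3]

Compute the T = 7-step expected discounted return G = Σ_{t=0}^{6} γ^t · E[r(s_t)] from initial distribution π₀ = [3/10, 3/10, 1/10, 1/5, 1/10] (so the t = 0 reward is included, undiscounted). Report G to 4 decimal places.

G = 2.0698

t=0: π = [0.3000, 0.3000, 0.1000, 0.2000, 0.1000], E[r] = 0.3000, γ^t·E[r] = 0.300000, running G = 0.300000
t=1: π = [0.1900, 0.2600, 0.1700, 0.2200, 0.1600], E[r] = 0.4300, γ^t·E[r] = 0.387000, running G = 0.687000
t=2: π = [0.1760, 0.2540, 0.1810, 0.2140, 0.1750], E[r] = 0.4280, γ^t·E[r] = 0.346680, running G = 1.033680
t=3: π = [0.1741, 0.2507, 0.1824, 0.2143, 0.1785], E[r] = 0.4156, γ^t·E[r] = 0.302972, running G = 1.336652
t=4: π = [0.1741, 0.2501, 0.1826, 0.2142, 0.1790], E[r] = 0.4128, γ^t·E[r] = 0.270825, running G = 1.607477
t=5: π = [0.1741, 0.2500, 0.1826, 0.2142, 0.1791], E[r] = 0.4121, γ^t·E[r] = 0.243359, running G = 1.850836
t=6: π = [0.1742, 0.2499, 0.1826, 0.2142, 0.1791], E[r] = 0.4120, γ^t·E[r] = 0.218978, running G = 2.069814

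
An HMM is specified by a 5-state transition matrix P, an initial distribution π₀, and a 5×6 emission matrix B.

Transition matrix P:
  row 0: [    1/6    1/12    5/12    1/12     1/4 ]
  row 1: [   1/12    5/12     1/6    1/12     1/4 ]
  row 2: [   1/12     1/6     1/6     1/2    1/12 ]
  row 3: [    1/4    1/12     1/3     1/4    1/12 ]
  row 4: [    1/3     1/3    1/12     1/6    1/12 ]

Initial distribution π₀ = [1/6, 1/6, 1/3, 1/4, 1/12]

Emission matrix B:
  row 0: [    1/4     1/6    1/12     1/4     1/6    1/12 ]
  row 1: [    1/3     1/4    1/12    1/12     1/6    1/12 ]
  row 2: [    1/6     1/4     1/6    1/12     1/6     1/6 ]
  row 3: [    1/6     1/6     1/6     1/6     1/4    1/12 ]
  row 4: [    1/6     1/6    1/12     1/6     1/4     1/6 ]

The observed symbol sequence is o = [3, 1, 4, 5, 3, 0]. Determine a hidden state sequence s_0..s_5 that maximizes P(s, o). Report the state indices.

t=0: δ = [4.167e-02, 1.389e-02, 2.778e-02, 4.167e-02, 1.389e-02]  (obs o_0=3)
t=1: δ = [1.736e-03, 1.447e-03, 4.340e-03, 2.315e-03, 1.736e-03]  ψ = [3, 1, 0, 2, 0]  (obs o_1=1)
t=2: δ = [9.645e-05, 1.206e-04, 1.286e-04, 5.425e-04, 1.085e-04]  ψ = [3, 2, 3, 2, 0]  (obs o_2=4)
t=3: δ = [1.130e-05, 4.186e-06, 3.014e-05, 1.130e-05, 7.535e-06]  ψ = [3, 1, 3, 3, 3]  (obs o_3=5)
t=4: δ = [7.064e-07, 4.186e-07, 4.186e-07, 2.512e-06, 4.710e-07]  ψ = [3, 2, 2, 2, 0]  (obs o_4=3)
t=5: δ = [1.570e-07, 6.977e-08, 1.395e-07, 1.047e-07, 3.489e-08]  ψ = [3, 3, 3, 3, 3]  (obs o_5=0)
backtrack: best end state = 0; path = [0, 2, 3, 2, 3, 0]

path = [0, 2, 3, 2, 3, 0]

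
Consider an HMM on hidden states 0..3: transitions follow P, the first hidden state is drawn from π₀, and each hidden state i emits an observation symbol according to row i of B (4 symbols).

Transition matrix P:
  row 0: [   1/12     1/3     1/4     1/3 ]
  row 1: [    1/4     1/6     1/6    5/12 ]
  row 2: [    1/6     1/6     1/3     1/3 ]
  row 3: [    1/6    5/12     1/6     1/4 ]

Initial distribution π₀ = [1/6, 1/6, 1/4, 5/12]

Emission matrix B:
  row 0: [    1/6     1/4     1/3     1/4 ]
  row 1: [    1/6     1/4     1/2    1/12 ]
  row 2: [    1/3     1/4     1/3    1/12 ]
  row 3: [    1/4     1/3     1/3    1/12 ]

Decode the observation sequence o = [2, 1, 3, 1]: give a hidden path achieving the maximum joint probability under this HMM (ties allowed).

t=0: δ = [5.556e-02, 8.333e-02, 8.333e-02, 1.389e-01]  (obs o_0=2)
t=1: δ = [5.787e-03, 1.447e-02, 6.944e-03, 1.157e-02]  ψ = [3, 3, 2, 1]  (obs o_1=1)
t=2: δ = [9.042e-04, 4.019e-04, 2.009e-04, 5.023e-04]  ψ = [1, 3, 1, 1]  (obs o_2=3)
t=3: δ = [2.512e-05, 7.535e-05, 5.651e-05, 1.005e-04]  ψ = [1, 0, 0, 0]  (obs o_3=1)
backtrack: best end state = 3; path = [3, 1, 0, 3]

path = [3, 1, 0, 3]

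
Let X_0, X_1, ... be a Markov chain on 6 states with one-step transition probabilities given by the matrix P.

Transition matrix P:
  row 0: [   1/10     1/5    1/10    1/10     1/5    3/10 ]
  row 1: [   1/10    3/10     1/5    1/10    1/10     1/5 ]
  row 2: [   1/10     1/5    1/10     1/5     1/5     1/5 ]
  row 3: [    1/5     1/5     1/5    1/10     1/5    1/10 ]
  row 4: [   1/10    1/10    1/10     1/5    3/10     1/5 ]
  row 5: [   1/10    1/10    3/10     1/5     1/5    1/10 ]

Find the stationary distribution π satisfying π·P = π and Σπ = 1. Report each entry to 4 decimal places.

Balance equations π_j = Σ_i π_i·P[i][j]:
  π_0 = 1/10·π_0 + 1/10·π_1 + 1/10·π_2 + 1/5·π_3 + 1/10·π_4 + 1/10·π_5
  π_1 = 1/5·π_0 + 3/10·π_1 + 1/5·π_2 + 1/5·π_3 + 1/10·π_4 + 1/10·π_5
  π_2 = 1/10·π_0 + 1/5·π_1 + 1/10·π_2 + 1/5·π_3 + 1/10·π_4 + 3/10·π_5
  π_3 = 1/10·π_0 + 1/10·π_1 + 1/5·π_2 + 1/10·π_3 + 1/5·π_4 + 1/5·π_5
  π_4 = 1/5·π_0 + 1/10·π_1 + 1/5·π_2 + 1/5·π_3 + 3/10·π_4 + 1/5·π_5
  normalize: π_0 + π_1 + π_2 + π_3 + π_4 + π_5 = 1
Solving the linear system gives exactly π = [11291/97761, 5864/32587, 16535/97761, 15149/97761, 6590/32587, 5808/32587].

π = [0.1155, 0.1799, 0.1691, 0.1550, 0.2022, 0.1782]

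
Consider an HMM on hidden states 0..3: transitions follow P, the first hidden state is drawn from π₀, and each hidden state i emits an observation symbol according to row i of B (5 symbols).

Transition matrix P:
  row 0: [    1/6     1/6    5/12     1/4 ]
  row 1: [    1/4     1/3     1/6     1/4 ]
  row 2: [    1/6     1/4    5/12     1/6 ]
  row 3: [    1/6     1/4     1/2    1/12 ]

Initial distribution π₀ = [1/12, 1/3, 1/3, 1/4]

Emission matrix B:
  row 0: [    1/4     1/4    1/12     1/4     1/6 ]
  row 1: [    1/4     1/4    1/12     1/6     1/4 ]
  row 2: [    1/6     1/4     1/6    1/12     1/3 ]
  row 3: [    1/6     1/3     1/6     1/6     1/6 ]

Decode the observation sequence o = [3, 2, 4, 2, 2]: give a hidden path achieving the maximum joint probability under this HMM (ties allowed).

path = [3, 2, 2, 2, 2]

t=0: δ = [2.083e-02, 5.556e-02, 2.778e-02, 4.167e-02]  (obs o_0=3)
t=1: δ = [1.157e-03, 1.543e-03, 3.472e-03, 2.315e-03]  ψ = [1, 1, 3, 1]  (obs o_1=2)
t=2: δ = [9.645e-05, 2.170e-04, 4.823e-04, 9.645e-05]  ψ = [2, 2, 2, 2]  (obs o_2=4)
t=3: δ = [6.698e-06, 1.005e-05, 3.349e-05, 1.340e-05]  ψ = [2, 2, 2, 2]  (obs o_3=2)
t=4: δ = [4.651e-07, 6.977e-07, 2.326e-06, 9.303e-07]  ψ = [2, 2, 2, 2]  (obs o_4=2)
backtrack: best end state = 2; path = [3, 2, 2, 2, 2]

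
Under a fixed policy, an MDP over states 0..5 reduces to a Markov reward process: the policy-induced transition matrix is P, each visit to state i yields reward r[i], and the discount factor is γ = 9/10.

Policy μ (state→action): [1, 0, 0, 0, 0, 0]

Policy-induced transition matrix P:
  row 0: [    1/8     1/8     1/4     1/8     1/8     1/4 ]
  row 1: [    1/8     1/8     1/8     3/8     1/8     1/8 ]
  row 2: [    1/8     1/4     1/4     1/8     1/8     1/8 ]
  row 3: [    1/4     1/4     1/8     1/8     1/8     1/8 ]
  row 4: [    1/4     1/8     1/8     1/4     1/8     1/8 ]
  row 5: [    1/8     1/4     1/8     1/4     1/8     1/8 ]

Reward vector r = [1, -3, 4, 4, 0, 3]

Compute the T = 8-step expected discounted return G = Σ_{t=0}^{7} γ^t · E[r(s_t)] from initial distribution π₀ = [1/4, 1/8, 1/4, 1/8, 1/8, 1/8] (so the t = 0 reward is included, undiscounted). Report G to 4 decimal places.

G = 8.9456

t=0: π = [0.2500, 0.1250, 0.2500, 0.1250, 0.1250, 0.1250], E[r] = 1.7500, γ^t·E[r] = 1.750000, running G = 1.750000
t=1: π = [0.1563, 0.1875, 0.1875, 0.1875, 0.1250, 0.1563], E[r] = 1.5625, γ^t·E[r] = 1.406250, running G = 3.156250
t=2: π = [0.1641, 0.1914, 0.1680, 0.2070, 0.1250, 0.1445], E[r] = 1.5234, γ^t·E[r] = 1.233984, running G = 4.390234
t=3: π = [0.1665, 0.1899, 0.1665, 0.2065, 0.1250, 0.1455], E[r] = 1.5254, γ^t·E[r] = 1.112010, running G = 5.502244
t=4: π = [0.1664, 0.1898, 0.1666, 0.2063, 0.1250, 0.1458], E[r] = 1.5261, γ^t·E[r] = 1.001289, running G = 6.503533
t=5: π = [0.1664, 0.1898, 0.1666, 0.2063, 0.1250, 0.1458], E[r] = 1.5261, γ^t·E[r] = 0.901124, running G = 7.404658
t=6: π = [0.1664, 0.1898, 0.1666, 0.2063, 0.1250, 0.1458], E[r] = 1.5261, γ^t·E[r] = 0.811009, running G = 8.215667
t=7: π = [0.1664, 0.1898, 0.1666, 0.2063, 0.1250, 0.1458], E[r] = 1.5261, γ^t·E[r] = 0.729908, running G = 8.945575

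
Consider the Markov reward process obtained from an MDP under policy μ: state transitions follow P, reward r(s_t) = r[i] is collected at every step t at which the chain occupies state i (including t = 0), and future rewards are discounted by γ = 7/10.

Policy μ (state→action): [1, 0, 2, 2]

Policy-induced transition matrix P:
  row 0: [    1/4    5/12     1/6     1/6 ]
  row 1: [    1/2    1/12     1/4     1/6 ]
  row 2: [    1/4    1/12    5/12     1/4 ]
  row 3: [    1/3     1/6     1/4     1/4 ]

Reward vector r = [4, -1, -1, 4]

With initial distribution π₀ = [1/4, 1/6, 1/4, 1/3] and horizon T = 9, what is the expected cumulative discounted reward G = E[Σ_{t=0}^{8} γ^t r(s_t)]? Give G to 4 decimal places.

G = 5.5217

t=0: π = [0.2500, 0.1667, 0.2500, 0.3333], E[r] = 1.9167, γ^t·E[r] = 1.916667, running G = 1.916667
t=1: π = [0.3194, 0.1944, 0.2708, 0.2153], E[r] = 1.6736, γ^t·E[r] = 1.171528, running G = 3.088194
t=2: π = [0.3166, 0.2078, 0.2685, 0.2072], E[r] = 1.6186, γ^t·E[r] = 0.793131, running G = 3.881325
t=3: π = [0.3192, 0.2061, 0.2684, 0.2063], E[r] = 1.6276, γ^t·E[r] = 0.558252, running G = 4.439577
t=4: π = [0.3187, 0.2069, 0.2681, 0.2062], E[r] = 1.6247, γ^t·E[r] = 0.390096, running G = 4.829673
t=5: π = [0.3189, 0.2068, 0.2681, 0.2062], E[r] = 1.6256, γ^t·E[r] = 0.273209, running G = 5.102882
t=6: π = [0.3189, 0.2068, 0.2681, 0.2062], E[r] = 1.6253, γ^t·E[r] = 0.191219, running G = 5.294100
t=7: π = [0.3189, 0.2068, 0.2681, 0.2062], E[r] = 1.6254, γ^t·E[r] = 0.133859, running G = 5.427959
t=8: π = [0.3189, 0.2068, 0.2681, 0.2062], E[r] = 1.6254, γ^t·E[r] = 0.093700, running G = 5.521659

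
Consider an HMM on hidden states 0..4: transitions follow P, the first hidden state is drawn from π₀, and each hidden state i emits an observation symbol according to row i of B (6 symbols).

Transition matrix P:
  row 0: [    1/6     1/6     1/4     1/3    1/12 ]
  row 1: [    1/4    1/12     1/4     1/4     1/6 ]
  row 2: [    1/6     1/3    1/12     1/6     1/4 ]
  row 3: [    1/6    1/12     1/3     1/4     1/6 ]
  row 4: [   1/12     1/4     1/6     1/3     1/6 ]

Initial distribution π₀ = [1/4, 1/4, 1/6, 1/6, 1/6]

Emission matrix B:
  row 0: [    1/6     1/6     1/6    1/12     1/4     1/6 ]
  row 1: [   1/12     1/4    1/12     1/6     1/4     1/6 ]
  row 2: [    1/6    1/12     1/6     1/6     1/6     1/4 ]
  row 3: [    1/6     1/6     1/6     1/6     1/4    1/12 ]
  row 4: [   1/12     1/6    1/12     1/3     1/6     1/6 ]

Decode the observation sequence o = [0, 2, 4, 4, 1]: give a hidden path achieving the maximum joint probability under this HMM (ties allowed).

path = [0, 3, 3, 2, 1]

t=0: δ = [4.167e-02, 2.083e-02, 2.778e-02, 2.778e-02, 1.389e-02]  (obs o_0=0)
t=1: δ = [1.157e-03, 7.716e-04, 1.736e-03, 2.315e-03, 5.787e-04]  ψ = [0, 2, 0, 0, 2]  (obs o_1=2)
t=2: δ = [9.645e-05, 1.447e-04, 1.286e-04, 1.447e-04, 7.234e-05]  ψ = [3, 2, 3, 3, 2]  (obs o_2=4)
t=3: δ = [9.042e-06, 1.072e-05, 8.038e-06, 9.042e-06, 5.358e-06]  ψ = [1, 2, 3, 1, 2]  (obs o_3=4)
t=4: δ = [4.465e-07, 6.698e-07, 2.512e-07, 5.023e-07, 3.349e-07]  ψ = [1, 2, 3, 0, 2]  (obs o_4=1)
backtrack: best end state = 1; path = [0, 3, 3, 2, 1]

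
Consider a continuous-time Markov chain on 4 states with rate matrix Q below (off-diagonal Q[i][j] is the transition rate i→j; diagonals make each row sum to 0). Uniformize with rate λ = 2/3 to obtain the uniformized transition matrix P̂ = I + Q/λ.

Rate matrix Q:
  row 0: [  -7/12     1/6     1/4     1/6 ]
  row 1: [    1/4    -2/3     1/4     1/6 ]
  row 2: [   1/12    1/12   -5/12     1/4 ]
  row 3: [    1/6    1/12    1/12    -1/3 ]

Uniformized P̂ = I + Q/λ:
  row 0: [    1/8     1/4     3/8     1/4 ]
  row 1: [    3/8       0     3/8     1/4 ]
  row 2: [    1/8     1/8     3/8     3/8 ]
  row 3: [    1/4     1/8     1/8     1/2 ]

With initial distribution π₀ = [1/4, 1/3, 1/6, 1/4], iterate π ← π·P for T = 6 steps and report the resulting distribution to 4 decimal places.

π = [0.2060, 0.1340, 0.2800, 0.3800]

t=0: π = [0.2500, 0.3333, 0.1667, 0.2500]
t=1: π = [0.2396, 0.1146, 0.3125, 0.3333]
t=2: π = [0.1953, 0.1406, 0.2917, 0.3724]
t=3: π = [0.2067, 0.1318, 0.2819, 0.3796]
t=4: π = [0.2054, 0.1344, 0.2801, 0.3801]
t=5: π = [0.2061, 0.1339, 0.2800, 0.3800]
t=6: π = [0.2060, 0.1340, 0.2800, 0.3800]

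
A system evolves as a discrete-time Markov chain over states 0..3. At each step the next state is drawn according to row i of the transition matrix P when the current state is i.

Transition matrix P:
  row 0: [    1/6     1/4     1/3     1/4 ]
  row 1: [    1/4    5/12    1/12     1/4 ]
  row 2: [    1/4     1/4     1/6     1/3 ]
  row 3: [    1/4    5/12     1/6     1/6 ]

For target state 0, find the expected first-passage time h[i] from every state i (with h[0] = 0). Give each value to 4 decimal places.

First-step conditioning: h[0] = 0; for i ≠ 0, h[i] = 1 + Σ_k P[i][k]·h[k].
  h[1] = 1 + 5/12·h[1] + 1/12·h[2] + 1/4·h[3]
  h[2] = 1 + 1/4·h[1] + 1/6·h[2] + 1/3·h[3]
  h[3] = 1 + 5/12·h[1] + 1/6·h[2] + 1/6·h[3]
Solving the 3×3 linear system over states ≠ 0 gives exactly h = [0, 4, 4, 4] (h[0] = 0 is the target).

h = [0.0000, 4.0000, 4.0000, 4.0000]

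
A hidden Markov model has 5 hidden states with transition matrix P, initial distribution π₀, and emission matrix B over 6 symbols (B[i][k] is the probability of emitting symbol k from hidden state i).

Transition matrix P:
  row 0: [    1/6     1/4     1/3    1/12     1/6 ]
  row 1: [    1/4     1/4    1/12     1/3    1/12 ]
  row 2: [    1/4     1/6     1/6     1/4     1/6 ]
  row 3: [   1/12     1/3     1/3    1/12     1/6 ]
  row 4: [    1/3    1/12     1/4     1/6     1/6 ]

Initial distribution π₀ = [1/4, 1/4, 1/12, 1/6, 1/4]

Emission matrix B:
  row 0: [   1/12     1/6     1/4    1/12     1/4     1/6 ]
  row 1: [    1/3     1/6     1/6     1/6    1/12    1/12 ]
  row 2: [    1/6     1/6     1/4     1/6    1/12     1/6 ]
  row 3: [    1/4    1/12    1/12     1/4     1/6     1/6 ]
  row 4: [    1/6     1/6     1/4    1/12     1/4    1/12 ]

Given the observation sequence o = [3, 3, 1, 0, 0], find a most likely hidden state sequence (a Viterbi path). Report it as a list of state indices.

t=0: δ = [2.083e-02, 4.167e-02, 1.389e-02, 4.167e-02, 2.083e-02]  (obs o_0=3)
t=1: δ = [8.681e-04, 2.315e-03, 2.315e-03, 3.472e-03, 5.787e-04]  ψ = [1, 3, 3, 1, 3]  (obs o_1=3)
t=2: δ = [9.645e-05, 1.929e-04, 1.929e-04, 6.430e-05, 9.645e-05]  ψ = [1, 3, 3, 1, 3]  (obs o_2=1)
t=3: δ = [4.019e-06, 1.608e-05, 5.358e-06, 1.608e-05, 5.358e-06]  ψ = [1, 1, 0, 1, 2]  (obs o_3=0)
t=4: δ = [3.349e-07, 1.786e-06, 8.931e-07, 1.340e-06, 4.465e-07]  ψ = [1, 3, 3, 1, 3]  (obs o_4=0)
backtrack: best end state = 1; path = [1, 3, 1, 3, 1]

path = [1, 3, 1, 3, 1]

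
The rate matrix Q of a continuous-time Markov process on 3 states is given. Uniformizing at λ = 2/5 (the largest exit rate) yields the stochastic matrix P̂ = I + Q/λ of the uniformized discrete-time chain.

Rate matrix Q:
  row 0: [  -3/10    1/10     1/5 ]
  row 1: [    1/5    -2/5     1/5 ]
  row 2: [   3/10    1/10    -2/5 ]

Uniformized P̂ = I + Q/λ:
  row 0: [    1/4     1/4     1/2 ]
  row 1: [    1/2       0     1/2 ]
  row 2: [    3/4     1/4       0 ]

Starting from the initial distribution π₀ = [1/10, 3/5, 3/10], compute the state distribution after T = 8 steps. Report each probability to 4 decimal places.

t=0: π = [0.1000, 0.6000, 0.3000]
t=1: π = [0.5500, 0.1000, 0.3500]
t=2: π = [0.4500, 0.2250, 0.3250]
t=3: π = [0.4688, 0.1938, 0.3375]
t=4: π = [0.4672, 0.2016, 0.3313]
t=5: π = [0.4660, 0.1996, 0.3344]
t=6: π = [0.4671, 0.2001, 0.3328]
t=7: π = [0.4664, 0.2000, 0.3336]
t=8: π = [0.4668, 0.2000, 0.3332]

π = [0.4668, 0.2000, 0.3332]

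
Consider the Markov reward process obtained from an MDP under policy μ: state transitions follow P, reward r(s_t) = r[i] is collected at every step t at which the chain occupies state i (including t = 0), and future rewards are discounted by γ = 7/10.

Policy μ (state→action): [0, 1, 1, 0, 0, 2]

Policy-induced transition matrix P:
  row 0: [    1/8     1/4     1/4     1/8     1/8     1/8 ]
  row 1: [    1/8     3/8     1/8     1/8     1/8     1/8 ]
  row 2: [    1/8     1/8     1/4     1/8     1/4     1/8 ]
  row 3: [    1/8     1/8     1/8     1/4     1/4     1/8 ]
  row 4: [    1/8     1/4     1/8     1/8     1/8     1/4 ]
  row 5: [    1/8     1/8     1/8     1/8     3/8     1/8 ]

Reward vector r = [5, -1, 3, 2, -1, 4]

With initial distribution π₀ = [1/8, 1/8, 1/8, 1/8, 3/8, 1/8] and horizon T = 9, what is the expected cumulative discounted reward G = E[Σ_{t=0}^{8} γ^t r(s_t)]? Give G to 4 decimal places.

t=0: π = [0.1250, 0.1250, 0.1250, 0.1250, 0.3750, 0.1250], E[r] = 1.2500, γ^t·E[r] = 1.250000, running G = 1.250000
t=1: π = [0.1250, 0.2188, 0.1563, 0.1406, 0.1875, 0.1719], E[r] = 1.6563, γ^t·E[r] = 1.159375, running G = 2.409375
t=2: π = [0.1250, 0.2188, 0.1602, 0.1426, 0.2051, 0.1484], E[r] = 1.5605, γ^t·E[r] = 0.764668, running G = 3.174043
t=3: π = [0.1250, 0.2209, 0.1606, 0.1428, 0.2000, 0.1506], E[r] = 1.5742, γ^t·E[r] = 0.539957, running G = 3.714000
t=4: π = [0.1250, 0.2209, 0.1607, 0.1429, 0.2006, 0.1500], E[r] = 1.5714, γ^t·E[r] = 0.377281, running G = 4.091281
t=5: π = [0.1250, 0.2209, 0.1607, 0.1429, 0.2004, 0.1501], E[r] = 1.5718, γ^t·E[r] = 0.264171, running G = 4.355452
t=6: π = [0.1250, 0.2209, 0.1607, 0.1429, 0.2005, 0.1501], E[r] = 1.5717, γ^t·E[r] = 0.184910, running G = 4.540362
t=7: π = [0.1250, 0.2209, 0.1607, 0.1429, 0.2005, 0.1501], E[r] = 1.5717, γ^t·E[r] = 0.129438, running G = 4.669800
t=8: π = [0.1250, 0.2209, 0.1607, 0.1429, 0.2005, 0.1501], E[r] = 1.5717, γ^t·E[r] = 0.090606, running G = 4.760406

G = 4.7604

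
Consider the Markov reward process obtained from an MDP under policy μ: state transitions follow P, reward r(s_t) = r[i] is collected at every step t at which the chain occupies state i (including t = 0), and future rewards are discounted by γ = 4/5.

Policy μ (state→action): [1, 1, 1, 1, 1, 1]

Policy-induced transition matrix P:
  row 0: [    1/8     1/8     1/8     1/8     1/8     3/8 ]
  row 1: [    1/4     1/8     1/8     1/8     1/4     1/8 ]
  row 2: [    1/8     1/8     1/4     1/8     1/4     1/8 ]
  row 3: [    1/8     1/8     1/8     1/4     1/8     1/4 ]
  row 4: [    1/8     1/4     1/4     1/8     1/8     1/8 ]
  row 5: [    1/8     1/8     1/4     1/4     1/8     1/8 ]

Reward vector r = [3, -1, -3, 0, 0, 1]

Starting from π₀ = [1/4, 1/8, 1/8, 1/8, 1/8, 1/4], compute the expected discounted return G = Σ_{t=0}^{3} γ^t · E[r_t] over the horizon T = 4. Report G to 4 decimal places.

t=0: π = [0.2500, 0.1250, 0.1250, 0.1250, 0.1250, 0.2500], E[r] = 0.5000, γ^t·E[r] = 0.500000, running G = 0.500000
t=1: π = [0.1406, 0.1406, 0.1875, 0.1719, 0.1563, 0.2031], E[r] = -0.0781, γ^t·E[r] = -0.062500, running G = 0.437500
t=2: π = [0.1426, 0.1445, 0.1934, 0.1719, 0.1660, 0.1816], E[r] = -0.1152, γ^t·E[r] = -0.073750, running G = 0.363750
t=3: π = [0.1431, 0.1458, 0.1926, 0.1692, 0.1672, 0.1821], E[r] = -0.1123, γ^t·E[r] = -0.057500, running G = 0.306250

G = 0.3063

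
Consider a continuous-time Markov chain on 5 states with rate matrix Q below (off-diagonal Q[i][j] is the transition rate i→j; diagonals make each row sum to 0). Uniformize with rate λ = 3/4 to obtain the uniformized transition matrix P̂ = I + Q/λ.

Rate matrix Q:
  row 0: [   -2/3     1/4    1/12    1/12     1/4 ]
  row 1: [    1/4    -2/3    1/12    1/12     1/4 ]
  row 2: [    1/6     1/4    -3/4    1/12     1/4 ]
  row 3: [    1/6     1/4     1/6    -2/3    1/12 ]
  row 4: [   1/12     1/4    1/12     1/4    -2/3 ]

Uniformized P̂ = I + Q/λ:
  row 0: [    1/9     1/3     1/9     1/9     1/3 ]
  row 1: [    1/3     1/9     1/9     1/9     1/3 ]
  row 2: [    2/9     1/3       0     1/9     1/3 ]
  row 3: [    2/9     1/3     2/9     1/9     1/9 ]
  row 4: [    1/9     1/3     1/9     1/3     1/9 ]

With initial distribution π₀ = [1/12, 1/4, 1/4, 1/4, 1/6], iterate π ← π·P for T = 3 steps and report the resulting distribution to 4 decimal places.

t=0: π = [0.0833, 0.2500, 0.2500, 0.2500, 0.1667]
t=1: π = [0.2222, 0.2778, 0.1111, 0.1481, 0.2407]
t=2: π = [0.2016, 0.2716, 0.1152, 0.1646, 0.2469]
t=3: π = [0.2026, 0.2730, 0.1166, 0.1660, 0.2419]

π = [0.2026, 0.2730, 0.1166, 0.1660, 0.2419]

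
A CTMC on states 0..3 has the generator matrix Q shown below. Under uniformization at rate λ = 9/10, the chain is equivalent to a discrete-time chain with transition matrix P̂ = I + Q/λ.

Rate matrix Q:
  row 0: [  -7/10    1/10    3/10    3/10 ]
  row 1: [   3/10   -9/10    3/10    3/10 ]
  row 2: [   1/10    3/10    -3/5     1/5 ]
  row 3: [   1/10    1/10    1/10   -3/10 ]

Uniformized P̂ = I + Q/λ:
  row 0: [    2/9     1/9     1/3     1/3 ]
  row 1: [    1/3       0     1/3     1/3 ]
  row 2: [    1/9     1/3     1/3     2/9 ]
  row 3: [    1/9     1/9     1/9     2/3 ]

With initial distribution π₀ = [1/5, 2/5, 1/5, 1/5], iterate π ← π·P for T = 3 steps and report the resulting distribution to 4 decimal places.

π = [0.1652, 0.1484, 0.2384, 0.4480]

t=0: π = [0.2000, 0.4000, 0.2000, 0.2000]
t=1: π = [0.2222, 0.1111, 0.2889, 0.3778]
t=2: π = [0.1605, 0.1630, 0.2494, 0.4272]
t=3: π = [0.1652, 0.1484, 0.2384, 0.4480]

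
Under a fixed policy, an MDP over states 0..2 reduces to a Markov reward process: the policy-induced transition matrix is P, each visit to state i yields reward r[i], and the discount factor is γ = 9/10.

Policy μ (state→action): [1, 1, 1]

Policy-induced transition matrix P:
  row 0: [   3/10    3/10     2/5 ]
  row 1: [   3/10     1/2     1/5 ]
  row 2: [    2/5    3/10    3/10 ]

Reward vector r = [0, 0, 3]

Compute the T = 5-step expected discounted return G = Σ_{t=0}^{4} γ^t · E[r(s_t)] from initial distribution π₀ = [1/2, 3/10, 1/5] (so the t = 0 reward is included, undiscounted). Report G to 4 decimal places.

G = 3.4123

t=0: π = [0.5000, 0.3000, 0.2000], E[r] = 0.6000, γ^t·E[r] = 0.600000, running G = 0.600000
t=1: π = [0.3200, 0.3600, 0.3200], E[r] = 0.9600, γ^t·E[r] = 0.864000, running G = 1.464000
t=2: π = [0.3320, 0.3720, 0.2960], E[r] = 0.8880, γ^t·E[r] = 0.719280, running G = 2.183280
t=3: π = [0.3296, 0.3744, 0.2960], E[r] = 0.8880, γ^t·E[r] = 0.647352, running G = 2.830632
t=4: π = [0.3296, 0.3749, 0.2955], E[r] = 0.8866, γ^t·E[r] = 0.581672, running G = 3.412304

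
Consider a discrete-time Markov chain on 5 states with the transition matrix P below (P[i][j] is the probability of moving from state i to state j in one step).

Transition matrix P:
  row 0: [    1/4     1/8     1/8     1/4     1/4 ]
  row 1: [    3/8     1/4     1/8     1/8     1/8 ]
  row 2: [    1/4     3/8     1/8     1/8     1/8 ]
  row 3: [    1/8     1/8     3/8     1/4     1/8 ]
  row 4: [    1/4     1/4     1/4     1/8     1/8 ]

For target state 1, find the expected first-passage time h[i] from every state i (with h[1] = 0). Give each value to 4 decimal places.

h = [5.0839, 0.0000, 3.9226, 4.8774, 4.4129]

First-step conditioning: h[1] = 0; for i ≠ 1, h[i] = 1 + Σ_k P[i][k]·h[k].
  h[0] = 1 + 1/4·h[0] + 1/8·h[2] + 1/4·h[3] + 1/4·h[4]
  h[2] = 1 + 1/4·h[0] + 1/8·h[2] + 1/8·h[3] + 1/8·h[4]
  h[3] = 1 + 1/8·h[0] + 3/8·h[2] + 1/4·h[3] + 1/8·h[4]
  h[4] = 1 + 1/4·h[0] + 1/4·h[2] + 1/8·h[3] + 1/8·h[4]
Solving the 4×4 linear system over states ≠ 1 gives exactly h = [788/155, 0, 608/155, 756/155, 684/155] (h[1] = 0 is the target).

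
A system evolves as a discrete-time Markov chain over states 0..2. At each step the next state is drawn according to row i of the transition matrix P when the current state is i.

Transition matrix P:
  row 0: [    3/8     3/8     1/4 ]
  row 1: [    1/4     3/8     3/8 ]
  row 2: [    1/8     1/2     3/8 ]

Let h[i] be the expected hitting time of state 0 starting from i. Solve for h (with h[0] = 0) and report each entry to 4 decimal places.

h = [0.0000, 4.9231, 5.5385]

First-step conditioning: h[0] = 0; for i ≠ 0, h[i] = 1 + Σ_k P[i][k]·h[k].
  h[1] = 1 + 3/8·h[1] + 3/8·h[2]
  h[2] = 1 + 1/2·h[1] + 3/8·h[2]
Solving the 2×2 linear system over states ≠ 0 gives exactly h = [0, 64/13, 72/13] (h[0] = 0 is the target).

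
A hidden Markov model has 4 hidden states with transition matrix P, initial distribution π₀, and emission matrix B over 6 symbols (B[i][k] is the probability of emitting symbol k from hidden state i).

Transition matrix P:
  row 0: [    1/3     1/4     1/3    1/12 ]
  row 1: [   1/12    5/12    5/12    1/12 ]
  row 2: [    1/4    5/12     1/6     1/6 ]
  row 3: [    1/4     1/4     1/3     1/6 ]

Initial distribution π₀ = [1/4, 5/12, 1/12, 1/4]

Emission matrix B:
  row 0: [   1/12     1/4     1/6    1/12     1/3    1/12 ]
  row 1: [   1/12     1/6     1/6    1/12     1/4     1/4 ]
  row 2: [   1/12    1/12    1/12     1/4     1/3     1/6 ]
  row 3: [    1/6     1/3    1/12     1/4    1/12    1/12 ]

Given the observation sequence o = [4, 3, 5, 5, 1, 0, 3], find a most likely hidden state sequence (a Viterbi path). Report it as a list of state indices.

t=0: δ = [8.333e-02, 1.042e-01, 2.778e-02, 2.083e-02]  (obs o_0=4)
t=1: δ = [2.315e-03, 3.617e-03, 1.085e-02, 2.170e-03]  ψ = [0, 1, 1, 1]  (obs o_1=3)
t=2: δ = [2.261e-04, 1.130e-03, 3.014e-04, 1.507e-04]  ψ = [2, 2, 2, 2]  (obs o_2=5)
t=3: δ = [7.849e-06, 1.177e-04, 7.849e-05, 7.849e-06]  ψ = [1, 1, 1, 1]  (obs o_3=5)
t=4: δ = [4.906e-06, 8.176e-06, 4.088e-06, 4.361e-06]  ψ = [2, 1, 1, 2]  (obs o_4=1)
t=5: δ = [1.363e-07, 2.839e-07, 2.839e-07, 1.211e-07]  ψ = [0, 1, 1, 3]  (obs o_5=0)
t=6: δ = [5.915e-09, 9.858e-09, 2.957e-08, 1.183e-08]  ψ = [2, 1, 1, 2]  (obs o_6=3)
backtrack: best end state = 2; path = [1, 2, 1, 1, 1, 1, 2]

path = [1, 2, 1, 1, 1, 1, 2]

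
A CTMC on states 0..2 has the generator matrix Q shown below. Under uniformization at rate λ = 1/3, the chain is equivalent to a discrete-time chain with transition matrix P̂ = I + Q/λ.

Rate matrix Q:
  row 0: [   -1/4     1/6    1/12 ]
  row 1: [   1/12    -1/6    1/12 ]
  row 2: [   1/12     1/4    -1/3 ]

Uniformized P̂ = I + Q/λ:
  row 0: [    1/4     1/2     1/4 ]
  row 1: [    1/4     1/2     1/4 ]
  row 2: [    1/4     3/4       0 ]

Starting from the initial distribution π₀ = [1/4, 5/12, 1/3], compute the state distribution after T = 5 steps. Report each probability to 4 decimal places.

π = [0.2500, 0.5501, 0.1999]

t=0: π = [0.2500, 0.4167, 0.3333]
t=1: π = [0.2500, 0.5833, 0.1667]
t=2: π = [0.2500, 0.5417, 0.2083]
t=3: π = [0.2500, 0.5521, 0.1979]
t=4: π = [0.2500, 0.5495, 0.2005]
t=5: π = [0.2500, 0.5501, 0.1999]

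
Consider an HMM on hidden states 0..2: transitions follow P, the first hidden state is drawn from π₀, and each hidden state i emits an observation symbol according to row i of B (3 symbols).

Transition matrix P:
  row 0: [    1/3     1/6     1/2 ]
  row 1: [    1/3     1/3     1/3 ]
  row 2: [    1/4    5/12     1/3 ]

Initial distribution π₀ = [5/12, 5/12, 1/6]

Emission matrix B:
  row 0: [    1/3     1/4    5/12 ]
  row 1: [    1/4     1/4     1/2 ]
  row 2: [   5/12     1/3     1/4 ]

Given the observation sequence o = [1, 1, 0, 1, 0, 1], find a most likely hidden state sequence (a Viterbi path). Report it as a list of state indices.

t=0: δ = [1.042e-01, 1.042e-01, 5.556e-02]  (obs o_0=1)
t=1: δ = [8.681e-03, 8.681e-03, 1.736e-02]  ψ = [0, 1, 0]  (obs o_1=1)
t=2: δ = [1.447e-03, 1.808e-03, 2.411e-03]  ψ = [2, 2, 2]  (obs o_2=0)
t=3: δ = [1.507e-04, 2.512e-04, 2.679e-04]  ψ = [1, 2, 2]  (obs o_3=1)
t=4: δ = [2.791e-05, 2.791e-05, 3.721e-05]  ψ = [1, 2, 2]  (obs o_4=0)
t=5: δ = [2.326e-06, 3.876e-06, 4.651e-06]  ψ = [0, 2, 0]  (obs o_5=1)
backtrack: best end state = 2; path = [0, 2, 2, 1, 0, 2]

path = [0, 2, 2, 1, 0, 2]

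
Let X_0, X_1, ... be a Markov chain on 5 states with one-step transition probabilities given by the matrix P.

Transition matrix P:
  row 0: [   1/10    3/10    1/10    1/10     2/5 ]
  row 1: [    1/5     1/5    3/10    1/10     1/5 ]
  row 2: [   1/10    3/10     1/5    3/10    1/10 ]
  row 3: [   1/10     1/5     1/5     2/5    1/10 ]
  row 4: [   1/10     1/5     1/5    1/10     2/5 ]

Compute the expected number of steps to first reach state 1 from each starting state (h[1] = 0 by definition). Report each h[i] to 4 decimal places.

h = [3.9738, 0.0000, 3.9301, 4.3668, 4.3668]

First-step conditioning: h[1] = 0; for i ≠ 1, h[i] = 1 + Σ_k P[i][k]·h[k].
  h[0] = 1 + 1/10·h[0] + 1/10·h[2] + 1/10·h[3] + 2/5·h[4]
  h[2] = 1 + 1/10·h[0] + 1/5·h[2] + 3/10·h[3] + 1/10·h[4]
  h[3] = 1 + 1/10·h[0] + 1/5·h[2] + 2/5·h[3] + 1/10·h[4]
  h[4] = 1 + 1/10·h[0] + 1/5·h[2] + 1/10·h[3] + 2/5·h[4]
Solving the 4×4 linear system over states ≠ 1 gives exactly h = [910/229, 0, 900/229, 1000/229, 1000/229] (h[1] = 0 is the target).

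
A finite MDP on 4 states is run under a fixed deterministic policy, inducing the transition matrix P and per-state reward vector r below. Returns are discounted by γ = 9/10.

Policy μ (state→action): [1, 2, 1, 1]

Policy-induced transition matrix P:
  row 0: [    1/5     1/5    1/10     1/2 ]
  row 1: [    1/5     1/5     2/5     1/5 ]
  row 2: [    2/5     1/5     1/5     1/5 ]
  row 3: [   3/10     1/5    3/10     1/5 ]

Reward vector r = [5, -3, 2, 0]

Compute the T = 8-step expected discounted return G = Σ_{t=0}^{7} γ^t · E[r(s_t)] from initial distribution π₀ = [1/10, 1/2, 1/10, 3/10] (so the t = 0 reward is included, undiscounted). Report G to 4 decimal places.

G = 5.1876

t=0: π = [0.1000, 0.5000, 0.1000, 0.3000], E[r] = -0.8000, γ^t·E[r] = -0.800000, running G = -0.800000
t=1: π = [0.2500, 0.2000, 0.3200, 0.2300], E[r] = 1.2900, γ^t·E[r] = 1.161000, running G = 0.361000
t=2: π = [0.2870, 0.2000, 0.2380, 0.2750], E[r] = 1.3110, γ^t·E[r] = 1.061910, running G = 1.422910
t=3: π = [0.2751, 0.2000, 0.2388, 0.2861], E[r] = 1.2531, γ^t·E[r] = 0.913510, running G = 2.336420
t=4: π = [0.2764, 0.2000, 0.2411, 0.2825], E[r] = 1.2641, γ^t·E[r] = 0.829343, running G = 3.165763
t=5: π = [0.2765, 0.2000, 0.2406, 0.2829], E[r] = 1.2636, γ^t·E[r] = 0.746141, running G = 3.911904
t=6: π = [0.2764, 0.2000, 0.2406, 0.2829], E[r] = 1.2634, γ^t·E[r] = 0.671401, running G = 4.583305
t=7: π = [0.2764, 0.2000, 0.2407, 0.2829], E[r] = 1.2634, γ^t·E[r] = 0.604290, running G = 5.187595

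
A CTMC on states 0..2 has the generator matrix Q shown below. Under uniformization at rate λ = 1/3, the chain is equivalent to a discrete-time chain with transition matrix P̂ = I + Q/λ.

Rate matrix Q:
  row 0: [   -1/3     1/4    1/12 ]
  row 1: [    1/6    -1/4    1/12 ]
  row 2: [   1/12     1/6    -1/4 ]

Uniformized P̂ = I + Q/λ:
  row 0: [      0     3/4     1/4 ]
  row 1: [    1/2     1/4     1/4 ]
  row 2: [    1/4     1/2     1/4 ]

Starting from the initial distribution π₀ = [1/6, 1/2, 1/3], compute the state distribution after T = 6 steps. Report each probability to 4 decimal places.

t=0: π = [0.1667, 0.5000, 0.3333]
t=1: π = [0.3333, 0.4167, 0.2500]
t=2: π = [0.2708, 0.4792, 0.2500]
t=3: π = [0.3021, 0.4479, 0.2500]
t=4: π = [0.2865, 0.4635, 0.2500]
t=5: π = [0.2943, 0.4557, 0.2500]
t=6: π = [0.2904, 0.4596, 0.2500]

π = [0.2904, 0.4596, 0.2500]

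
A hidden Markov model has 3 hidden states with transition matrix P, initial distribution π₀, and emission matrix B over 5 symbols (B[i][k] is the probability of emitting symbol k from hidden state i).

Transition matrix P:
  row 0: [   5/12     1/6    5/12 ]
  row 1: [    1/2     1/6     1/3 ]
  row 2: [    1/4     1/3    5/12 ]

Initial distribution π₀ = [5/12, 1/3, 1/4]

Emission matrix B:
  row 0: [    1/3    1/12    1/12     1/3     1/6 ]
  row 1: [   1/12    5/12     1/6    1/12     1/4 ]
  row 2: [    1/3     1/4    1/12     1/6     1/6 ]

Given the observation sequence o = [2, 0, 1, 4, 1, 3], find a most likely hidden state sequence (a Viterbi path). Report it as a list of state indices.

t=0: δ = [3.472e-02, 5.556e-02, 2.083e-02]  (obs o_0=2)
t=1: δ = [9.259e-03, 7.716e-04, 6.173e-03]  ψ = [1, 1, 1]  (obs o_1=0)
t=2: δ = [3.215e-04, 8.573e-04, 9.645e-04]  ψ = [0, 2, 0]  (obs o_2=1)
t=3: δ = [7.144e-05, 8.038e-05, 6.698e-05]  ψ = [1, 2, 2]  (obs o_3=4)
t=4: δ = [3.349e-06, 9.303e-06, 7.442e-06]  ψ = [1, 2, 0]  (obs o_4=1)
t=5: δ = [1.550e-06, 2.067e-07, 5.168e-07]  ψ = [1, 2, 1]  (obs o_5=3)
backtrack: best end state = 0; path = [1, 0, 2, 2, 1, 0]

path = [1, 0, 2, 2, 1, 0]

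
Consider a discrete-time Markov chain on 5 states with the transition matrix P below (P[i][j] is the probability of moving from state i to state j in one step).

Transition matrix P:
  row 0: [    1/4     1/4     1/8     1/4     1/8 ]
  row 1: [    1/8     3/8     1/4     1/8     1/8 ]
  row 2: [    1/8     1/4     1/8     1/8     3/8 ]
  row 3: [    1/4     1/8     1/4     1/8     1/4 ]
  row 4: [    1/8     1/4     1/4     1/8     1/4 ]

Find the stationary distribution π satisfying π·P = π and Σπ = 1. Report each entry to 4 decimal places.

Balance equations π_j = Σ_i π_i·P[i][j]:
  π_0 = 1/4·π_0 + 1/8·π_1 + 1/8·π_2 + 1/4·π_3 + 1/8·π_4
  π_1 = 1/4·π_0 + 3/8·π_1 + 1/4·π_2 + 1/8·π_3 + 1/4·π_4
  π_2 = 1/8·π_0 + 1/4·π_1 + 1/8·π_2 + 1/4·π_3 + 1/4·π_4
  π_3 = 1/4·π_0 + 1/8·π_1 + 1/8·π_2 + 1/8·π_3 + 1/8·π_4
  normalize: π_0 + π_1 + π_2 + π_3 + π_4 = 1
Solving the linear system gives exactly π = [9/55, 102/385, 101/495, 8/55, 769/3465].

π = [0.1636, 0.2649, 0.2040, 0.1455, 0.2219]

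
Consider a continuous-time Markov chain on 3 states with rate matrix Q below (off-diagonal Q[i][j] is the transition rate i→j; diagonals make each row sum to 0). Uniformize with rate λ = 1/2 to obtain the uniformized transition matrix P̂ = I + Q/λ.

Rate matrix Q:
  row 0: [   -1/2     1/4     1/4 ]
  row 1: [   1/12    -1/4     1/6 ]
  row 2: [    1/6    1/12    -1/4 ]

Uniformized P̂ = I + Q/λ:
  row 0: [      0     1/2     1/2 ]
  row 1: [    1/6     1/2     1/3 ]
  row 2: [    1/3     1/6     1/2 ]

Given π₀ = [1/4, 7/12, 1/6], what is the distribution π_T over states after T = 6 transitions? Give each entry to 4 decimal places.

π = [0.2059, 0.3530, 0.4411]

t=0: π = [0.2500, 0.5833, 0.1667]
t=1: π = [0.1528, 0.4444, 0.4028]
t=2: π = [0.2083, 0.3657, 0.4259]
t=3: π = [0.2029, 0.3580, 0.4390]
t=4: π = [0.2060, 0.3537, 0.4403]
t=5: π = [0.2057, 0.3532, 0.4411]
t=6: π = [0.2059, 0.3530, 0.4411]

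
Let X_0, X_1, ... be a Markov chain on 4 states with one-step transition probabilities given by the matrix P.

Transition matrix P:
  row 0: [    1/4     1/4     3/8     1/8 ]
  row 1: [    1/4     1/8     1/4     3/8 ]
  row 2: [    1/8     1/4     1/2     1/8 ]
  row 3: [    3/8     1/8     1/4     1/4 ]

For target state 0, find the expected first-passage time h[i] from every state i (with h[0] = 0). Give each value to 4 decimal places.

h = [0.0000, 4.1538, 5.0000, 3.6923]

First-step conditioning: h[0] = 0; for i ≠ 0, h[i] = 1 + Σ_k P[i][k]·h[k].
  h[1] = 1 + 1/8·h[1] + 1/4·h[2] + 3/8·h[3]
  h[2] = 1 + 1/4·h[1] + 1/2·h[2] + 1/8·h[3]
  h[3] = 1 + 1/8·h[1] + 1/4·h[2] + 1/4·h[3]
Solving the 3×3 linear system over states ≠ 0 gives exactly h = [0, 54/13, 5, 48/13] (h[0] = 0 is the target).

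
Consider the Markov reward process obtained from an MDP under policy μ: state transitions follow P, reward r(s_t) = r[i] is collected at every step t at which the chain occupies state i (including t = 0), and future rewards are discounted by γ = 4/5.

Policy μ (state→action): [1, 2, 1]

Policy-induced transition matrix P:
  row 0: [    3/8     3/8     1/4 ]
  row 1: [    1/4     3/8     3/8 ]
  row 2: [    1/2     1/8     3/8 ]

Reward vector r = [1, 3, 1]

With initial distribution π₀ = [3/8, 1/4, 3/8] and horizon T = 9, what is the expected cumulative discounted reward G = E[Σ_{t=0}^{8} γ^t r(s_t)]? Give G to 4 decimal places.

t=0: π = [0.3750, 0.2500, 0.3750], E[r] = 1.5000, γ^t·E[r] = 1.500000, running G = 1.500000
t=1: π = [0.3906, 0.2813, 0.3281], E[r] = 1.5625, γ^t·E[r] = 1.250000, running G = 2.750000
t=2: π = [0.3809, 0.2930, 0.3262], E[r] = 1.5859, γ^t·E[r] = 1.015000, running G = 3.765000
t=3: π = [0.3792, 0.2935, 0.3274], E[r] = 1.5869, γ^t·E[r] = 0.812500, running G = 4.577500
t=4: π = [0.3792, 0.2932, 0.3276], E[r] = 1.5863, γ^t·E[r] = 0.649750, running G = 5.227250
t=5: π = [0.3793, 0.2931, 0.3276], E[r] = 1.5862, γ^t·E[r] = 0.519765, running G = 5.747015
t=6: π = [0.3793, 0.2931, 0.3276], E[r] = 1.5862, γ^t·E[r] = 0.415814, running G = 6.162829
t=7: π = [0.3793, 0.2931, 0.3276], E[r] = 1.5862, γ^t·E[r] = 0.332652, running G = 6.495480
t=8: π = [0.3793, 0.2931, 0.3276], E[r] = 1.5862, γ^t·E[r] = 0.266121, running G = 6.761602

G = 6.7616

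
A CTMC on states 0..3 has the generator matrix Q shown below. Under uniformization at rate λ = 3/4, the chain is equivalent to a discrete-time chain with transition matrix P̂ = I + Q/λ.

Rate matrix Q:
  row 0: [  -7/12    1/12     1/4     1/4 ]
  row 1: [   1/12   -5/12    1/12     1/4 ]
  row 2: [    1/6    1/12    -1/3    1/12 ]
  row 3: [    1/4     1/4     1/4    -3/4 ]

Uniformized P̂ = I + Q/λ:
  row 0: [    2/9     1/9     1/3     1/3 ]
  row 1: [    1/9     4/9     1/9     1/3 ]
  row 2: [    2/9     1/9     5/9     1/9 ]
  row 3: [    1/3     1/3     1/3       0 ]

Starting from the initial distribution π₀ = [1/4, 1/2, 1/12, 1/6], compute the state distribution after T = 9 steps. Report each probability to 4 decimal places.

π = [0.2177, 0.2299, 0.3628, 0.1895]

t=0: π = [0.2500, 0.5000, 0.0833, 0.1667]
t=1: π = [0.1852, 0.3148, 0.2407, 0.2593]
t=2: π = [0.2160, 0.2737, 0.3169, 0.1934]
t=3: π = [0.2133, 0.2453, 0.3429, 0.1984]
t=4: π = [0.2170, 0.2370, 0.3550, 0.1910]
t=5: π = [0.2171, 0.2325, 0.3596, 0.1908]
t=6: π = [0.2176, 0.2310, 0.3616, 0.1898]
t=7: π = [0.2176, 0.2303, 0.3623, 0.1897]
t=8: π = [0.2177, 0.2300, 0.3627, 0.1896]
t=9: π = [0.2177, 0.2299, 0.3628, 0.1895]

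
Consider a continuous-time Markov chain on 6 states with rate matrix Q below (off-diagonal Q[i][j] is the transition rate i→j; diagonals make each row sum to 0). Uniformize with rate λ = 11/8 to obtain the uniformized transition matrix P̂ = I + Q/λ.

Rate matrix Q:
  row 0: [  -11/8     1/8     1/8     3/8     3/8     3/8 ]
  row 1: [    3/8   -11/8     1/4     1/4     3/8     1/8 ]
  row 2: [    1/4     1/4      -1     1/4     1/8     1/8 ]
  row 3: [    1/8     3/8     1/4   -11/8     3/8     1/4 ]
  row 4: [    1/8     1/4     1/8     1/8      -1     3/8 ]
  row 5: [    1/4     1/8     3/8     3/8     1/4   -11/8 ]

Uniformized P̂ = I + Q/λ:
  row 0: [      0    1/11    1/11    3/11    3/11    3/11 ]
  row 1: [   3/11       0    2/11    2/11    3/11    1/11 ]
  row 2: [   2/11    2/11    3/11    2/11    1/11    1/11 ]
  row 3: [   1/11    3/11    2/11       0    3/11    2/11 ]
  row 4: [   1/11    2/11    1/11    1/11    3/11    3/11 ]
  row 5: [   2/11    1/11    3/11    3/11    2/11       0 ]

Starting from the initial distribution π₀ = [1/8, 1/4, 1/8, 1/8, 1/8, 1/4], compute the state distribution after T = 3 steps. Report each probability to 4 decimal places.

π = [0.1381, 0.1416, 0.1809, 0.1598, 0.2257, 0.1538]

t=0: π = [0.1250, 0.2500, 0.1250, 0.1250, 0.1250, 0.2500]
t=1: π = [0.1591, 0.1136, 0.1932, 0.1818, 0.2273, 0.1250]
t=2: π = [0.1260, 0.1519, 0.1756, 0.1539, 0.2262, 0.1663]
t=3: π = [0.1381, 0.1416, 0.1809, 0.1598, 0.2257, 0.1538]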